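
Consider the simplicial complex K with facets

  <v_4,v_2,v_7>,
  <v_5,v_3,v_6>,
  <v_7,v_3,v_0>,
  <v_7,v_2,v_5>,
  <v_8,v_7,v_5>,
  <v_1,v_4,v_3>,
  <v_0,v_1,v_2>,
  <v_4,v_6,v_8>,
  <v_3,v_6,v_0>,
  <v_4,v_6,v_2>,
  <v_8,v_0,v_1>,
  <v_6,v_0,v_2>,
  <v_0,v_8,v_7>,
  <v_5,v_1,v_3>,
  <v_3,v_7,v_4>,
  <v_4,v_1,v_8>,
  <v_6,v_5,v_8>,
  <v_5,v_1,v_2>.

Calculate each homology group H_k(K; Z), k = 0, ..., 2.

H_0 = Z,  H_1 = Z^2,  H_2 = Z.

We work with the vertex ordering v_0 < v_1 < v_2 < v_3 < v_4 < v_5 < v_6 < v_7 < v_8. The simplices of K, each written with vertices in increasing order, are:

  0-simplices (9): [v_0], [v_1], [v_2], [v_3], [v_4], [v_5], [v_6], [v_7], [v_8]
  1-simplices (27): (27 of them)
  2-simplices (18): (18 of them)

so the chain groups are C_0 ≅ Z^9, C_1 ≅ Z^27, C_2 ≅ Z^18.

∂_1: C_1 → C_0 sends each edge [p,q] (with p < q) to q − p. For instance
  ∂[v_1,v_2] = [v_2] − [v_1].
This gives a 9×27 integer matrix of rank 8; reducing to Smith normal form yields diagonal entries (1,1,1,1,1,1,1,1).

Boundary ∂_2: C_2 → C_1 maps a triangle to the signed sum of its edges. For instance
  ∂[v_0,v_7,v_8] = [v_7,v_8] − [v_0,v_8] + [v_0,v_7],
  ∂[v_1,v_3,v_5] = [v_3,v_5] − [v_1,v_5] + [v_1,v_3].
The 27×18 boundary matrix has rank 17 and Smith normal form diag(1,1,1,1,1,1,1,1,1,1,1,1,1,1,1,1,1).

From H_k ≅ ker(∂_k) / im(∂_{k+1}) we obtain:

  H_0: rank C_0 − rank ∂_1 = 9 − 8 = 1, and the invariant factors of ∂_1 are all 1, so H_0 = Z.
  H_1: rank ker ∂_1 − rank ∂_2 = (27 − 8) − 17 = 2, and the invariant factors of ∂_2 are all 1, so H_1 = Z^2.
  H_2: rank ker ∂_2 − rank ∂_3 = (18 − 17) − 0 = 1, and there is no ∂_3, so H_2 = Z.

As a check, the Euler characteristic is 9 − 27 + 18 = 0, which agrees with 1 − 2 + 1 = 0.
(K is a triangulation of the torus T^2.)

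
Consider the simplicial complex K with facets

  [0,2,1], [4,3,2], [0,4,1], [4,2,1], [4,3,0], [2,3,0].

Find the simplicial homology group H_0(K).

H_0 = Z.

K has 5 vertices, 9 edges, 6 triangles.
rank ∂_0 = 0, rank ∂_1 = 4 ⇒ b_0 = 5 − 0 − 4 = 1; all invariant factors of ∂_1 are 1 so no torsion. So H_0 ≅ Z.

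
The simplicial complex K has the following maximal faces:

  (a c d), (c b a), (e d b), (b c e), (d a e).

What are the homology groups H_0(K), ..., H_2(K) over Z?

H_0 ≅ Z,  H_1 ≅ Z,  H_2 = 0.

Fix the vertex order a < b < c < d < e and write every simplex with vertices in increasing order. Then dim K = 2 and the simplices of K are:

  0-simplices (5): a, b, c, d, e
  1-simplices (10): ab, ac, ad, ae, bc, bd, be, cd, ce, de
  2-simplices (5): abc, acd, ade, bce, bde

giving chain groups C_0 ≅ Z^5, C_1 ≅ Z^10, C_2 ≅ Z^5.

The boundary map ∂_1: C_1 → C_0 maps an edge to its endpoints' difference, ∂[p,q] = q − p.
This gives a 5×10 integer matrix of rank 4; reducing to Smith normal form yields diagonal entries (1,1,1,1).

Boundary ∂_2: C_2 → C_1 maps a triangle to the signed sum of its edges. For instance
  ∂acd = cd − ad + ac,
  ∂bce = ce − be + bc.
The resulting 10×5 matrix has rank 5, and its Smith normal form has invariant factors (1,1,1,1,1).

Computing H_k = (kernel of ∂_k) / (image of ∂_{k+1}):

  H_0: rank C_0 − rank ∂_1 = 5 − 4 = 1, and the invariant factors of ∂_1 are all 1, so H_0 = Z.
  H_1: rank ker ∂_1 − rank ∂_2 = (10 − 4) − 5 = 1, and the invariant factors of ∂_2 are all 1, so H_1 = Z.
  H_2: rank ker ∂_2 − rank ∂_3 = (5 − 5) − 0 = 0, and there is no ∂_3, so H_2 = 0.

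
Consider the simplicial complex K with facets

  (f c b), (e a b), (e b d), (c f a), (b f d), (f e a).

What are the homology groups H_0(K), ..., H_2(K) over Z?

H_0 = Z,  H_1 = Z,  H_2 = 0.

Order the vertices as a < b < c < d < e < f. Listing each simplex with vertices in this order, K has dimension 2 with simplices:

  0-simplices (6): a, b, c, d, e, f
  1-simplices (12): ab, ac, ae, af, bc, bd, be, bf, cf, de, df, ef
  2-simplices (6): abe, acf, aef, bcf, bde, bdf

giving chain groups C_0 ≅ Z^6, C_1 ≅ Z^12, C_2 ≅ Z^6.

Boundary ∂_1: C_1 → C_0 sends each edge [p,q] (with p < q) to q − p.
The 6×12 boundary matrix has rank 5 and Smith normal form diag(1,1,1,1,1).

The boundary map ∂_2: C_2 → C_1 sends each 2-simplex [p,q,r] to [q,r] − [p,r] + [p,q]. For instance
  ∂bde = de − be + bd,
  ∂aef = ef − af + ae.
As a 12×6 matrix over Z this has rank 6, with invariant factors (1,1,1,1,1,1).

Computing H_k = (kernel of ∂_k) / (image of ∂_{k+1}):

  H_0: rank C_0 − rank ∂_1 = 6 − 5 = 1, and the invariant factors of ∂_1 are all 1, so H_0 = Z.
  H_1: rank ker ∂_1 − rank ∂_2 = (12 − 5) − 6 = 1, and the invariant factors of ∂_2 are all 1, so H_1 = Z.
  H_2: rank ker ∂_2 − rank ∂_3 = (6 − 6) − 0 = 0, and there is no ∂_3, so H_2 = 0.

As a check, the Euler characteristic is 6 − 12 + 6 = 0, which agrees with 1 − 1 + 0 = 0.
(K is a triangulation of the cylinder S^1 x I.)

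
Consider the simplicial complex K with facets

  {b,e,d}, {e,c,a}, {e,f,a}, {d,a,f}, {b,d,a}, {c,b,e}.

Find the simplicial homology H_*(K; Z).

H_0 = Z,  H_1 = Z,  H_2 = 0.

We work with the vertex ordering a < b < c < d < e < f. The simplices of K, each written with vertices in increasing order, are:

  0-simplices (6): a, b, c, d, e, f
  1-simplices (12): ab, ac, ad, ae, af, bc, bd, be, ce, de, df, ef
  2-simplices (6): abd, ace, adf, aef, bce, bde

giving chain groups C_0 ≅ Z^6, C_1 ≅ Z^12, C_2 ≅ Z^6.

Boundary ∂_1: C_1 → C_0 is given by ∂[p,q] = [q] − [p]. For instance
  ∂df = f − d.
As a 6×12 matrix over Z this has rank 5, with invariant factors (1,1,1,1,1).

∂_2: C_2 → C_1 acts by ∂[p,q,r] = [q,r] − [p,r] + [p,q]. For instance
  ∂bce = ce − be + bc,
  ∂abd = bd − ad + ab.
The 12×6 boundary matrix has rank 6 and Smith normal form diag(1,1,1,1,1,1).

Reading off H_k = ker ∂_k / im ∂_{k+1}:

  H_0: rank C_0 − rank ∂_1 = 6 − 5 = 1, and the invariant factors of ∂_1 are all 1, so H_0 ≅ Z.
  H_1: rank ker ∂_1 − rank ∂_2 = (12 − 5) − 6 = 1, and the invariant factors of ∂_2 are all 1, so H_1 ≅ Z.
  H_2: rank ker ∂_2 − rank ∂_3 = (6 − 6) − 0 = 0, and there is no ∂_3, so H_2 ≅ 0.

(K is a triangulation of the cylinder S^1 x I.)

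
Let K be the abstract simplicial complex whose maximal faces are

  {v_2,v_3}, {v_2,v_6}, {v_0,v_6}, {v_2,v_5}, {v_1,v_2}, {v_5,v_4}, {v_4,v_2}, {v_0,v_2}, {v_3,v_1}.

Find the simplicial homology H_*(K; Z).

K has 7 vertices, 9 edges.
rank ∂_0 = 0, rank ∂_1 = 6 ⇒ b_0 = 7 − 0 − 6 = 1; all invariant factors of ∂_1 are 1 so no torsion. So H_0 ≅ Z.
rank ∂_1 = 6, rank ∂_2 = 0 ⇒ b_1 = 9 − 6 − 0 = 3. So H_1 ≅ Z^3.

H_0 = Z,  H_1 = Z^3.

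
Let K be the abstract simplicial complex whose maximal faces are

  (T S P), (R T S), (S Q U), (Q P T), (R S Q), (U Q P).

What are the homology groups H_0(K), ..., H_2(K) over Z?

Fix the vertex order P < Q < R < S < T < U and write every simplex with vertices in increasing order. Then dim K = 2 and the simplices of K are:

  0-simplices (6): P, Q, R, S, T, U
  1-simplices (12): PQ, PS, PT, PU, QR, QS, QT, QU, RS, RT, ST, SU
  2-simplices (6): PQT, PQU, PST, QRS, QSU, RST

giving chain groups C_0 ≅ Z^6, C_1 ≅ Z^12, C_2 ≅ Z^6.

The boundary map ∂_1: C_1 → C_0 maps an edge to its endpoints' difference, ∂[p,q] = q − p. For instance
  ∂QU = U − Q.
The resulting 6×12 matrix has rank 5, and its Smith normal form has invariant factors (1,1,1,1,1).

∂_2: C_2 → C_1 acts by ∂[p,q,r] = [q,r] − [p,r] + [p,q]. For instance
  ∂QRS = RS − QS + QR,
  ∂QSU = SU − QU + QS.
This gives a 12×6 integer matrix of rank 6; reducing to Smith normal form yields diagonal entries (1,1,1,1,1,1).

Now H_k = ker ∂_k / im ∂_{k+1}, so:

  H_0: rank C_0 − rank ∂_1 = 6 − 5 = 1, and the invariant factors of ∂_1 are all 1, so H_0 = Z.
  H_1: rank ker ∂_1 − rank ∂_2 = (12 − 5) − 6 = 1, and the invariant factors of ∂_2 are all 1, so H_1 = Z.
  H_2: rank ker ∂_2 − rank ∂_3 = (6 − 6) − 0 = 0, and there is no ∂_3, so H_2 = 0.

H_0 = Z,  H_1 = Z,  H_2 = 0.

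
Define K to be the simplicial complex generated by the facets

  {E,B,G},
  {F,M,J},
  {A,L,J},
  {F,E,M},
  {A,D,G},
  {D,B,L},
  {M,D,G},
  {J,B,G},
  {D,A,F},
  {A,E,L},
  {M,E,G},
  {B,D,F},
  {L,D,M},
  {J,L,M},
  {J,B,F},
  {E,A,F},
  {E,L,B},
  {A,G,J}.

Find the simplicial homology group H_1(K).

Order the vertices as A < B < D < E < F < G < J < L < M. Listing each simplex with vertices in this order, K has dimension 2 with simplices:

  0-simplices (9): A, B, D, E, F, G, J, L, M
  1-simplices (27): AD, AE, AF, AG, AJ, AL, BD, BE, BF, BG, BJ, BL, DF, DG, DL, DM, EF, EG, EL, EM, FJ, FM, GJ, GM, JL, JM, LM
  2-simplices (18): ADF, ADG, AEF, AEL, AGJ, AJL, BDF, BDL, BEG, BEL, BFJ, BGJ, DGM, DLM, EFM, EGM, FJM, JLM

giving chain groups C_0 ≅ Z^9, C_1 ≅ Z^27, C_2 ≅ Z^18.

Boundary ∂_1: C_1 → C_0 is given by ∂[p,q] = [q] − [p]. For instance
  ∂AJ = J − A.
The 9×27 boundary matrix has rank 8 and Smith normal form diag(1,1,1,1,1,1,1,1).

Boundary ∂_2: C_2 → C_1 acts by ∂[p,q,r] = [q,r] − [p,r] + [p,q]. For instance
  ∂EFM = FM − EM + EF,
  ∂BEL = EL − BL + BE.
This gives a 27×18 integer matrix of rank 17; reducing to Smith normal form yields diagonal entries (1,1,1,1,1,1,1,1,1,1,1,1,1,1,1,1,1).

Reading off H_k = ker ∂_k / im ∂_{k+1}:

  H_1: rank ker ∂_1 − rank ∂_2 = (27 − 8) − 17 = 2, and the invariant factors of ∂_2 are all 1, so H_1 ≅ Z^2.

H_1 = Z^2.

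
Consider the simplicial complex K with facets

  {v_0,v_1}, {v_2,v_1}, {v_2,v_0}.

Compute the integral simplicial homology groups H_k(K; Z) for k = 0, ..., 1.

H_0 ≅ Z,  H_1 ≅ Z.

Take the total order v_0 < v_1 < v_2 on the vertex set. Then K (dimension 1) consists of the simplices:

  0-simplices (3): [v_0], [v_1], [v_2]
  1-simplices (3): [v_0,v_1], [v_0,v_2], [v_1,v_2]

Hence C_0 ≅ Z^3, C_1 ≅ Z^3.

∂_1: C_1 → C_0 maps an edge to its endpoints' difference, ∂[p,q] = q − p. For instance
  ∂[v_0,v_2] = [v_2] − [v_0].
The 3×3 boundary matrix has rank 2 and Smith normal form diag(1,1).

Computing H_k = (kernel of ∂_k) / (image of ∂_{k+1}):

  H_0: rank C_0 − rank ∂_1 = 3 − 2 = 1, and the invariant factors of ∂_1 are all 1, so H_0 ≅ Z.
  H_1: rank ker ∂_1 − rank ∂_2 = (3 − 2) − 0 = 1, and there is no ∂_2, so H_1 ≅ Z.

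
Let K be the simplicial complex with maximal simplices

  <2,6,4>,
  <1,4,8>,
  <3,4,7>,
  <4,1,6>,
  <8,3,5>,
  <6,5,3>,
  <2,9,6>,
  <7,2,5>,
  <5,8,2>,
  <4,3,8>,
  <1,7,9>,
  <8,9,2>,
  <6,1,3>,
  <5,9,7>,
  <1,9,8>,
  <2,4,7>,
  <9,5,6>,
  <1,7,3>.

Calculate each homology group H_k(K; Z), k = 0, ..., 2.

K has 9 vertices, 27 edges, 18 triangles.
rank ∂_0 = 0, rank ∂_1 = 8 ⇒ b_0 = 9 − 0 − 8 = 1; all invariant factors of ∂_1 are 1 so no torsion. So H_0 = Z.
rank ∂_1 = 8, rank ∂_2 = 18 ⇒ b_1 = 27 − 8 − 18 = 1; ∂_2 has invariant factor(s) [2] giving torsion. So H_1 = Z × Z/2.
rank ∂_2 = 18, rank ∂_3 = 0 ⇒ b_2 = 18 − 18 − 0 = 0. So H_2 = 0.

H_0 ≅ Z,  H_1 ≅ Z × Z/2,  H_2 = 0.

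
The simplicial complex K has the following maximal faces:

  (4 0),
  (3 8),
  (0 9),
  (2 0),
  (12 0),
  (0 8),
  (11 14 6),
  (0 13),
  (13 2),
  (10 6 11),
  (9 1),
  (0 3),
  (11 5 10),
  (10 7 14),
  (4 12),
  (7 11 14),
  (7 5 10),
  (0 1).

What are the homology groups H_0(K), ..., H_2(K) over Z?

Order the vertices as 0 < 1 < 2 < 3 < 4 < 5 < 6 < 7 < 8 < 9 < 10 < 11 < 12 < 13 < 14. Listing each simplex with vertices in this order, K has dimension 2 with simplices:

  0-simplices (15): [0], [1], [2], [3], [4], [5], [6], [7], [8], [9], [10], [11], [12], [13], [14]
  1-simplices (24): (24 of them)
  2-simplices (6): [5,7,10], [5,10,11], [6,10,11], [6,11,14], [7,10,14], [7,11,14]

Hence C_0 ≅ Z^15, C_1 ≅ Z^24, C_2 ≅ Z^6.

Boundary ∂_1: C_1 → C_0 is given by ∂[p,q] = [q] − [p]. For instance
  ∂[0,4] = [4] − [0].
As a 15×24 matrix over Z this has rank 13, with invariant factors (1,1,1,1,1,1,1,1,1,1,1,1,1).

Boundary ∂_2: C_2 → C_1 maps a triangle to the signed sum of its edges. For instance
  ∂[5,7,10] = [7,10] − [5,10] + [5,7],
  ∂[5,10,11] = [10,11] − [5,11] + [5,10].
As a 24×6 matrix over Z this has rank 6, with invariant factors (1,1,1,1,1,1).

From H_k ≅ ker(∂_k) / im(∂_{k+1}) we obtain:

  H_0: rank C_0 − rank ∂_1 = 15 − 13 = 2, and the invariant factors of ∂_1 are all 1, so H_0 ≅ Z^2.
  H_1: rank ker ∂_1 − rank ∂_2 = (24 − 13) − 6 = 5, and the invariant factors of ∂_2 are all 1, so H_1 ≅ Z^5.
  H_2: rank ker ∂_2 − rank ∂_3 = (6 − 6) − 0 = 0, and there is no ∂_3, so H_2 ≅ 0.

(K is a triangulation of the disjoint union of the cylinder S^1 x I and a wedge of 4 circles.)

H_0 ≅ Z^2,  H_1 ≅ Z^5,  H_2 = 0.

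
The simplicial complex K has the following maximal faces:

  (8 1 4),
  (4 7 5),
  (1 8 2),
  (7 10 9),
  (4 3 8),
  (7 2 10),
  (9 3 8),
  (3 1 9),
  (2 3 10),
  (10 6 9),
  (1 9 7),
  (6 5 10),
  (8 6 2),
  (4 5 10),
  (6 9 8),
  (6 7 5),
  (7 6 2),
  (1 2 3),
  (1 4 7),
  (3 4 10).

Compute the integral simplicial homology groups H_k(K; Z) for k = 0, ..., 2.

K has 10 vertices, 30 edges, 20 triangles.
rank ∂_0 = 0, rank ∂_1 = 9 ⇒ b_0 = 10 − 0 − 9 = 1; all invariant factors of ∂_1 are 1 so no torsion. So H_0 ≅ Z.
rank ∂_1 = 9, rank ∂_2 = 20 ⇒ b_1 = 30 − 9 − 20 = 1; ∂_2 has invariant factor(s) [2] giving torsion. So H_1 ≅ Z ⊕ Z/2.
rank ∂_2 = 20, rank ∂_3 = 0 ⇒ b_2 = 20 − 20 − 0 = 0. So H_2 ≅ 0.

H_0 ≅ Z,  H_1 ≅ Z ⊕ Z/2,  H_2 = 0.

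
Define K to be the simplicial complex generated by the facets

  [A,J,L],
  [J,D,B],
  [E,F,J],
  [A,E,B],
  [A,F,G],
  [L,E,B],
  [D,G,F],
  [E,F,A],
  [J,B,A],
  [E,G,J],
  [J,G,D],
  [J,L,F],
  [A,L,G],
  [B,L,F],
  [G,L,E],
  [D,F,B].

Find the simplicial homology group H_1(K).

Fix the vertex order A < B < D < E < F < G < J < L and write every simplex with vertices in increasing order. Then dim K = 2 and the simplices of K are:

  0-simplices (8): A, B, D, E, F, G, J, L
  1-simplices (24): AB, AE, AF, AG, AJ, AL, BD, BE, BF, BJ, BL, DF, DG, DJ, EF, EG, EJ, EL, FG, FJ, FL, GJ, GL, JL
  2-simplices (16): ABE, ABJ, AEF, AFG, AGL, AJL, BDF, BDJ, BEL, BFL, DFG, DGJ, EFJ, EGJ, EGL, FJL

so the chain groups are C_0 ≅ Z^8, C_1 ≅ Z^24, C_2 ≅ Z^16.

∂_1: C_1 → C_0 maps an edge to its endpoints' difference, ∂[p,q] = q − p. For instance
  ∂EF = F − E.
This gives a 8×24 integer matrix of rank 7; reducing to Smith normal form yields diagonal entries (1,1,1,1,1,1,1).

The boundary map ∂_2: C_2 → C_1 acts by ∂[p,q,r] = [q,r] − [p,r] + [p,q]. For instance
  ∂BDJ = DJ − BJ + BD,
  ∂ABE = BE − AE + AB.
As a 24×16 matrix over Z this has rank 15, with invariant factors (1,1,1,1,1,1,1,1,1,1,1,1,1,1,1).

From H_k ≅ ker(∂_k) / im(∂_{k+1}) we obtain:

  H_1: rank ker ∂_1 − rank ∂_2 = (24 − 7) − 15 = 2, and the invariant factors of ∂_2 are all 1, so H_1 = Z^2.

H_1 = Z^2.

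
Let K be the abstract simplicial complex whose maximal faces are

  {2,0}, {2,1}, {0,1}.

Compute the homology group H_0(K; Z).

H_0 ≅ Z.

Take the total order 0 < 1 < 2 on the vertex set. Then K (dimension 1) consists of the simplices:

  0-simplices (3): [0], [1], [2]
  1-simplices (3): [0,1], [0,2], [1,2]

so the chain groups are C_0 ≅ Z^3, C_1 ≅ Z^3.

∂_1: C_1 → C_0 sends each edge [p,q] (with p < q) to q − p. For instance
  ∂[0,2] = [2] − [0].
The resulting 3×3 matrix has rank 2, and its Smith normal form has invariant factors (1,1).

From H_k ≅ ker(∂_k) / im(∂_{k+1}) we obtain:

  H_0: rank C_0 − rank ∂_1 = 3 − 2 = 1, and the invariant factors of ∂_1 are all 1, so H_0 = Z.

(K is a triangulation of the circle S^1.)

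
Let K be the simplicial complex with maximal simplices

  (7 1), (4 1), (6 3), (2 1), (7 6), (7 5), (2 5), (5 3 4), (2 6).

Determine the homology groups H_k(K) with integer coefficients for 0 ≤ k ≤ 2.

H_0 = Z,  H_1 = Z^4,  H_2 = 0.

Order the vertices as 1 < 2 < 3 < 4 < 5 < 6 < 7. Listing each simplex with vertices in this order, K has dimension 2 with simplices:

  0-simplices (7): [1], [2], [3], [4], [5], [6], [7]
  1-simplices (11): [1,2], [1,4], [1,7], [2,5], [2,6], [3,4], [3,5], [3,6], [4,5], [5,7], [6,7]
  2-simplices (1): [3,4,5]

Hence C_0 ≅ Z^7, C_1 ≅ Z^11, C_2 ≅ Z^1.

The boundary map ∂_1: C_1 → C_0 maps an edge to its endpoints' difference, ∂[p,q] = q − p. For instance
  ∂[1,4] = [4] − [1].
This gives a 7×11 integer matrix of rank 6; reducing to Smith normal form yields diagonal entries (1,1,1,1,1,1).

The boundary map ∂_2: C_2 → C_1 maps a triangle to the signed sum of its edges. For instance
  ∂[3,4,5] = [4,5] − [3,5] + [3,4].
The 11×1 boundary matrix has rank 1 and Smith normal form diag(1).

From H_k ≅ ker(∂_k) / im(∂_{k+1}) we obtain:

  H_0: rank C_0 − rank ∂_1 = 7 − 6 = 1, and the invariant factors of ∂_1 are all 1, so H_0 = Z.
  H_1: rank ker ∂_1 − rank ∂_2 = (11 − 6) − 1 = 4, and the invariant factors of ∂_2 are all 1, so H_1 = Z^4.
  H_2: rank ker ∂_2 − rank ∂_3 = (1 − 1) − 0 = 0, and there is no ∂_3, so H_2 = 0.

As a check, the Euler characteristic is 7 − 11 + 1 = -3, which agrees with 1 − 4 + 0 = -3.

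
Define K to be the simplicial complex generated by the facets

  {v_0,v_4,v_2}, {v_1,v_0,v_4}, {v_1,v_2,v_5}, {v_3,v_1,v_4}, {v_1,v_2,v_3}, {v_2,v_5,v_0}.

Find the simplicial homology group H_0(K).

H_0 = Z.

We work with the vertex ordering v_0 < v_1 < v_2 < v_3 < v_4 < v_5. The simplices of K, each written with vertices in increasing order, are:

  0-simplices (6): [v_0], [v_1], [v_2], [v_3], [v_4], [v_5]
  1-simplices (12): [v_0,v_1], [v_0,v_2], [v_0,v_4], [v_0,v_5], [v_1,v_2], [v_1,v_3], [v_1,v_4], [v_1,v_5], [v_2,v_3], [v_2,v_4], [v_2,v_5], [v_3,v_4]
  2-simplices (6): [v_0,v_1,v_4], [v_0,v_2,v_4], [v_0,v_2,v_5], [v_1,v_2,v_3], [v_1,v_2,v_5], [v_1,v_3,v_4]

so the chain groups are C_0 ≅ Z^6, C_1 ≅ Z^12, C_2 ≅ Z^6.

∂_1: C_1 → C_0 sends each edge [p,q] (with p < q) to q − p. For instance
  ∂[v_1,v_2] = [v_2] − [v_1].
The 6×12 boundary matrix has rank 5 and Smith normal form diag(1,1,1,1,1).

The boundary map ∂_2: C_2 → C_1 sends each 2-simplex [p,q,r] to [q,r] − [p,r] + [p,q]. For instance
  ∂[v_1,v_2,v_3] = [v_2,v_3] − [v_1,v_3] + [v_1,v_2],
  ∂[v_0,v_2,v_5] = [v_2,v_5] − [v_0,v_5] + [v_0,v_2].
The 12×6 boundary matrix has rank 6 and Smith normal form diag(1,1,1,1,1,1).

Computing H_k = (kernel of ∂_k) / (image of ∂_{k+1}):

  H_0: rank C_0 − rank ∂_1 = 6 − 5 = 1, and the invariant factors of ∂_1 are all 1, so H_0 ≅ Z.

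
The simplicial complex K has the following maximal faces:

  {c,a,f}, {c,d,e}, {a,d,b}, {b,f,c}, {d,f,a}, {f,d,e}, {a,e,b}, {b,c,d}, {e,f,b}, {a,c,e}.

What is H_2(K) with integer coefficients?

We work with the vertex ordering a < b < c < d < e < f. The simplices of K, each written with vertices in increasing order, are:

  0-simplices (6): a, b, c, d, e, f
  1-simplices (15): ab, ac, ad, ae, af, bc, bd, be, bf, cd, ce, cf, de, df, ef
  2-simplices (10): abd, abe, ace, acf, adf, bcd, bcf, bef, cde, def

Hence C_0 ≅ Z^6, C_1 ≅ Z^15, C_2 ≅ Z^10.

Boundary ∂_1: C_1 → C_0 is given by ∂[p,q] = [q] − [p].
The 6×15 boundary matrix has rank 5 and Smith normal form diag(1,1,1,1,1).

∂_2: C_2 → C_1 sends each 2-simplex [p,q,r] to [q,r] − [p,r] + [p,q]. For instance
  ∂bcd = cd − bd + bc,
  ∂abe = be − ae + ab.
As a 15×10 matrix over Z this has rank 10, with invariant factors (1,1,1,1,1,1,1,1,1,2).

Now H_k = ker ∂_k / im ∂_{k+1}, so:

  H_2: rank ker ∂_2 − rank ∂_3 = (10 − 10) − 0 = 0, and there is no ∂_3, so H_2 = 0.

(K is a triangulation of the real projective plane RP^2.)

H_2 = 0.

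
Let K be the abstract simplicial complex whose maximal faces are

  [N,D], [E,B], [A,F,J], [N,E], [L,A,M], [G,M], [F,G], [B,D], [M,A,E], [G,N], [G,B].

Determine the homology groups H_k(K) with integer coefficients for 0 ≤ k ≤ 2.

Order the vertices as A < B < D < E < F < G < J < L < M < N. Listing each simplex with vertices in this order, K has dimension 2 with simplices:

  0-simplices (10): A, B, D, E, F, G, J, L, M, N
  1-simplices (16): AE, AF, AJ, AL, AM, BD, BE, BG, DN, EM, EN, FG, FJ, GM, GN, LM
  2-simplices (3): AEM, AFJ, ALM

Hence C_0 ≅ Z^10, C_1 ≅ Z^16, C_2 ≅ Z^3.

∂_1: C_1 → C_0 sends each edge [p,q] (with p < q) to q − p. For instance
  ∂GM = M − G.
The resulting 10×16 matrix has rank 9, and its Smith normal form has invariant factors (1,1,1,1,1,1,1,1,1).

The boundary map ∂_2: C_2 → C_1 acts by ∂[p,q,r] = [q,r] − [p,r] + [p,q]. For instance
  ∂AFJ = FJ − AJ + AF,
  ∂AEM = EM − AM + AE.
As a 16×3 matrix over Z this has rank 3, with invariant factors (1,1,1).

From H_k ≅ ker(∂_k) / im(∂_{k+1}) we obtain:

  H_0: rank C_0 − rank ∂_1 = 10 − 9 = 1, and the invariant factors of ∂_1 are all 1, so H_0 ≅ Z.
  H_1: rank ker ∂_1 − rank ∂_2 = (16 − 9) − 3 = 4, and the invariant factors of ∂_2 are all 1, so H_1 ≅ Z^4.
  H_2: rank ker ∂_2 − rank ∂_3 = (3 − 3) − 0 = 0, and there is no ∂_3, so H_2 ≅ 0.

As a check, the Euler characteristic is 10 − 16 + 3 = -3, which agrees with 1 − 4 + 0 = -3.

H_0 = Z,  H_1 = Z^4,  H_2 = 0.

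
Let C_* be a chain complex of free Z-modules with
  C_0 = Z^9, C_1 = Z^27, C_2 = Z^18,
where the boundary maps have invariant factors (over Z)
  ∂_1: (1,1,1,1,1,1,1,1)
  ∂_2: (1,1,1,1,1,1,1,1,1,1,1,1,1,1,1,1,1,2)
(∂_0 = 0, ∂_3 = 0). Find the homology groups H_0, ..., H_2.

H_0: b_0 = 9 − 0 − 8 = 1; torsion from ∂_1 factors > 1: none. So H_0 ≅ Z.
H_1: b_1 = 27 − 8 − 18 = 1; torsion from ∂_2 factors > 1: [2]. So H_1 ≅ Z ⊕ Z_2.
H_2: b_2 = 18 − 18 − 0 = 0; torsion from ∂_3 factors > 1: none. So H_2 ≅ 0.

H_0 ≅ Z,  H_1 ≅ Z ⊕ Z_2,  H_2 = 0.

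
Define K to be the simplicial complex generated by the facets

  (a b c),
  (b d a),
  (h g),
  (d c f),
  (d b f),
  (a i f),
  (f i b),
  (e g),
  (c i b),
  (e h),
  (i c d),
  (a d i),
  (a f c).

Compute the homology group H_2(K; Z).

H_2 = 0.

Take the total order a < b < c < d < e < f < g < h < i on the vertex set. Then K (dimension 2) consists of the simplices:

  0-simplices (9): a, b, c, d, e, f, g, h, i
  1-simplices (18): ab, ac, ad, af, ai, bc, bd, bf, bi, cd, cf, ci, df, di, eg, eh, fi, gh
  2-simplices (10): abc, abd, acf, adi, afi, bci, bdf, bfi, cdf, cdi

so the chain groups are C_0 ≅ Z^9, C_1 ≅ Z^18, C_2 ≅ Z^10.

Boundary ∂_1: C_1 → C_0 maps an edge to its endpoints' difference, ∂[p,q] = q − p.
This gives a 9×18 integer matrix of rank 7; reducing to Smith normal form yields diagonal entries (1,1,1,1,1,1,1).

Boundary ∂_2: C_2 → C_1 maps a triangle to the signed sum of its edges. For instance
  ∂afi = fi − ai + af,
  ∂bdf = df − bf + bd.
As a 18×10 matrix over Z this has rank 10, with invariant factors (1,1,1,1,1,1,1,1,1,2).

From H_k ≅ ker(∂_k) / im(∂_{k+1}) we obtain:

  H_2: rank ker ∂_2 − rank ∂_3 = (10 − 10) − 0 = 0, and there is no ∂_3, so H_2 ≅ 0.

(K is a triangulation of the disjoint union of the real projective plane RP^2 and the circle S^1.)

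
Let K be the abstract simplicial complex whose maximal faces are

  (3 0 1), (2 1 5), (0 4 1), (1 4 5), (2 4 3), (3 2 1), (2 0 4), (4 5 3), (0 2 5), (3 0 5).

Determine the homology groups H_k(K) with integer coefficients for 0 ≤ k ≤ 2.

H_0 ≅ Z,  H_1 ≅ Z/2,  H_2 = 0.

Take the total order 0 < 1 < 2 < 3 < 4 < 5 on the vertex set. Then K (dimension 2) consists of the simplices:

  0-simplices (6): [0], [1], [2], [3], [4], [5]
  1-simplices (15): [0,1], [0,2], [0,3], [0,4], [0,5], [1,2], [1,3], [1,4], [1,5], [2,3], [2,4], [2,5], [3,4], [3,5], [4,5]
  2-simplices (10): [0,1,3], [0,1,4], [0,2,4], [0,2,5], [0,3,5], [1,2,3], [1,2,5], [1,4,5], [2,3,4], [3,4,5]

Hence C_0 ≅ Z^6, C_1 ≅ Z^15, C_2 ≅ Z^10.

∂_1: C_1 → C_0 is given by ∂[p,q] = [q] − [p].
As a 6×15 matrix over Z this has rank 5, with invariant factors (1,1,1,1,1).

∂_2: C_2 → C_1 acts by ∂[p,q,r] = [q,r] − [p,r] + [p,q]. For instance
  ∂[0,3,5] = [3,5] − [0,5] + [0,3],
  ∂[0,2,4] = [2,4] − [0,4] + [0,2].
As a 15×10 matrix over Z this has rank 10, with invariant factors (1,1,1,1,1,1,1,1,1,2).

Computing H_k = (kernel of ∂_k) / (image of ∂_{k+1}):

  H_0: rank C_0 − rank ∂_1 = 6 − 5 = 1, and the invariant factors of ∂_1 are all 1, so H_0 = Z.
  H_1: rank ker ∂_1 − rank ∂_2 = (15 − 5) − 10 = 0, and ∂_2 has invariant factor 2 > 1, so H_1 = Z/2.
  H_2: rank ker ∂_2 − rank ∂_3 = (10 − 10) − 0 = 0, and there is no ∂_3, so H_2 = 0.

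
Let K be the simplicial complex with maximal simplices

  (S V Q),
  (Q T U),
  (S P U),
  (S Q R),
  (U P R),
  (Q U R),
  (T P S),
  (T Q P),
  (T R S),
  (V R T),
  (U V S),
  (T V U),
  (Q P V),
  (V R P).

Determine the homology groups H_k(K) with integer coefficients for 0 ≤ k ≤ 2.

H_0 ≅ Z,  H_1 ≅ Z^2,  H_2 ≅ Z.

K has 7 vertices, 21 edges, 14 triangles.
rank ∂_0 = 0, rank ∂_1 = 6 ⇒ b_0 = 7 − 0 − 6 = 1; all invariant factors of ∂_1 are 1 so no torsion. So H_0 = Z.
rank ∂_1 = 6, rank ∂_2 = 13 ⇒ b_1 = 21 − 6 − 13 = 2; all invariant factors of ∂_2 are 1 so no torsion. So H_1 = Z^2.
rank ∂_2 = 13, rank ∂_3 = 0 ⇒ b_2 = 14 − 13 − 0 = 1. So H_2 = Z.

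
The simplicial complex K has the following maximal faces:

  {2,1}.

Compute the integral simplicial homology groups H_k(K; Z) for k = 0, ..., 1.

H_0 ≅ Z,  H_1 = 0.

Order the vertices as 1 < 2. Listing each simplex with vertices in this order, K has dimension 1 with simplices:

  0-simplices (2): [1], [2]
  1-simplices (1): [1,2]

so the chain groups are C_0 ≅ Z^2, C_1 ≅ Z^1.

∂_1: C_1 → C_0 sends each edge [p,q] (with p < q) to q − p. For instance
  ∂[1,2] = [2] − [1].
As a 2×1 matrix over Z this has rank 1, with invariant factors (1).

From H_k ≅ ker(∂_k) / im(∂_{k+1}) we obtain:

  H_0: rank C_0 − rank ∂_1 = 2 − 1 = 1, and the invariant factors of ∂_1 are all 1, so H_0 ≅ Z.
  H_1: rank ker ∂_1 − rank ∂_2 = (1 − 1) − 0 = 0, and there is no ∂_2, so H_1 ≅ 0.

As a check, the Euler characteristic is 2 − 1 = 1, which agrees with 1 − 0 = 1.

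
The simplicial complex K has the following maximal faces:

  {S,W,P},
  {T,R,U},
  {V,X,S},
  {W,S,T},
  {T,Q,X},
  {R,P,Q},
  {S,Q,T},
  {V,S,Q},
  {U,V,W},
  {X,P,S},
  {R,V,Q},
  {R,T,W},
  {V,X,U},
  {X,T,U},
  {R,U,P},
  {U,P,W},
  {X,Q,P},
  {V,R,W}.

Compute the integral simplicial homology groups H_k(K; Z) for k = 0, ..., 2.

H_0 ≅ Z,  H_1 ≅ Z ⊕ Z/2,  H_2 = 0.

We work with the vertex ordering P < Q < R < S < T < U < V < W < X. The simplices of K, each written with vertices in increasing order, are:

  0-simplices (9): P, Q, R, S, T, U, V, W, X
  1-simplices (27): PQ, PR, PS, PU, PW, PX, QR, QS, QT, QV, QX, RT, RU, RV, RW, ST, SV, SW, SX, TU, TW, TX, UV, UW, UX, VW, VX
  2-simplices (18): PQR, PQX, PRU, PSW, PSX, PUW, QRV, QST, QSV, QTX, RTU, RTW, RVW, STW, SVX, TUX, UVW, UVX

giving chain groups C_0 ≅ Z^9, C_1 ≅ Z^27, C_2 ≅ Z^18.

The boundary map ∂_1: C_1 → C_0 sends each edge [p,q] (with p < q) to q − p.
As a 9×27 matrix over Z this has rank 8, with invariant factors (1,1,1,1,1,1,1,1).

∂_2: C_2 → C_1 acts by ∂[p,q,r] = [q,r] − [p,r] + [p,q]. For instance
  ∂RTW = TW − RW + RT,
  ∂RTU = TU − RU + RT.
This gives a 27×18 integer matrix of rank 18; reducing to Smith normal form yields diagonal entries (1,1,1,1,1,1,1,1,1,1,1,1,1,1,1,1,1,2).

Now H_k = ker ∂_k / im ∂_{k+1}, so:

  H_0: rank C_0 − rank ∂_1 = 9 − 8 = 1, and the invariant factors of ∂_1 are all 1, so H_0 ≅ Z.
  H_1: rank ker ∂_1 − rank ∂_2 = (27 − 8) − 18 = 1, and ∂_2 has invariant factor 2 > 1, so H_1 ≅ Z ⊕ Z/2.
  H_2: rank ker ∂_2 − rank ∂_3 = (18 − 18) − 0 = 0, and there is no ∂_3, so H_2 ≅ 0.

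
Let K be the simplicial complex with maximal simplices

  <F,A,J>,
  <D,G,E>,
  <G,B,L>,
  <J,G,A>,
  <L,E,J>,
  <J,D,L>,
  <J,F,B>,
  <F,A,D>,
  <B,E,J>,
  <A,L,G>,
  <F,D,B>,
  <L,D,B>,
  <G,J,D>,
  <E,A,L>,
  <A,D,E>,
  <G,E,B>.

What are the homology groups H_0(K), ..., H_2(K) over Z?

K has 8 vertices, 24 edges, 16 triangles.
rank ∂_0 = 0, rank ∂_1 = 7 ⇒ b_0 = 8 − 0 − 7 = 1; all invariant factors of ∂_1 are 1 so no torsion. So H_0 ≅ Z.
rank ∂_1 = 7, rank ∂_2 = 15 ⇒ b_1 = 24 − 7 − 15 = 2; all invariant factors of ∂_2 are 1 so no torsion. So H_1 ≅ Z^2.
rank ∂_2 = 15, rank ∂_3 = 0 ⇒ b_2 = 16 − 15 − 0 = 1. So H_2 ≅ Z.

H_0 = Z,  H_1 = Z^2,  H_2 = Z.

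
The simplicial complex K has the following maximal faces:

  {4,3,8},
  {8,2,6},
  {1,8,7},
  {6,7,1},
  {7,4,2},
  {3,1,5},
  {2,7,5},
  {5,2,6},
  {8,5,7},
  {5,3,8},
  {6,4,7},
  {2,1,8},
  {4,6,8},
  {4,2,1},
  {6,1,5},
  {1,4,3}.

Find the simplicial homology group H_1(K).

H_1 = Z^2.

We work with the vertex ordering 1 < 2 < 3 < 4 < 5 < 6 < 7 < 8. The simplices of K, each written with vertices in increasing order, are:

  0-simplices (8): [1], [2], [3], [4], [5], [6], [7], [8]
  1-simplices (24): (24 of them)
  2-simplices (16): [1,2,4], [1,2,8], [1,3,4], [1,3,5], [1,5,6], [1,6,7], [1,7,8], [2,4,7], [2,5,6], [2,5,7], [2,6,8], [3,4,8], [3,5,8], [4,6,7], [4,6,8], [5,7,8]

giving chain groups C_0 ≅ Z^8, C_1 ≅ Z^24, C_2 ≅ Z^16.

The boundary map ∂_1: C_1 → C_0 sends each edge [p,q] (with p < q) to q − p.
The 8×24 boundary matrix has rank 7 and Smith normal form diag(1,1,1,1,1,1,1).

∂_2: C_2 → C_1 acts by ∂[p,q,r] = [q,r] − [p,r] + [p,q]. For instance
  ∂[1,7,8] = [7,8] − [1,8] + [1,7],
  ∂[1,6,7] = [6,7] − [1,7] + [1,6].
The 24×16 boundary matrix has rank 15 and Smith normal form diag(1,1,1,1,1,1,1,1,1,1,1,1,1,1,1).

From H_k ≅ ker(∂_k) / im(∂_{k+1}) we obtain:

  H_1: rank ker ∂_1 − rank ∂_2 = (24 − 7) − 15 = 2, and the invariant factors of ∂_2 are all 1, so H_1 ≅ Z^2.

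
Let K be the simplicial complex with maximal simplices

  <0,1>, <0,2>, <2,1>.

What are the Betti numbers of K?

Order the vertices as 0 < 1 < 2. Listing each simplex with vertices in this order, K has dimension 1 with simplices:

  0-simplices (3): [0], [1], [2]
  1-simplices (3): [0,1], [0,2], [1,2]

giving chain groups C_0 ≅ Z^3, C_1 ≅ Z^3.

∂_1: C_1 → C_0 maps an edge to its endpoints' difference, ∂[p,q] = q − p. For instance
  ∂[0,1] = [1] − [0].
The resulting 3×3 matrix has rank 2, and its Smith normal form has invariant factors (1,1).

Reading off H_k = ker ∂_k / im ∂_{k+1}:

  H_0: rank C_0 − rank ∂_1 = 3 − 2 = 1, and the invariant factors of ∂_1 are all 1, so H_0 ≅ Z.
  H_1: rank ker ∂_1 − rank ∂_2 = (3 − 2) − 0 = 1, and there is no ∂_2, so H_1 ≅ Z.

As a check, the Euler characteristic is 3 − 3 = 0, which agrees with 1 − 1 = 0.
(K is a triangulation of the circle S^1.)

Hence the Betti numbers are b_0 = 1, b_1 = 1.

b_0 = 1, b_1 = 1.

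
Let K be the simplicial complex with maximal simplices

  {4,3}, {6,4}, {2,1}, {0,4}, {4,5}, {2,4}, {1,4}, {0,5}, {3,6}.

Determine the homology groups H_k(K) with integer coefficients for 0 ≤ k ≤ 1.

H_0 ≅ Z,  H_1 ≅ Z^3.

Order the vertices as 0 < 1 < 2 < 3 < 4 < 5 < 6. Listing each simplex with vertices in this order, K has dimension 1 with simplices:

  0-simplices (7): [0], [1], [2], [3], [4], [5], [6]
  1-simplices (9): [0,4], [0,5], [1,2], [1,4], [2,4], [3,4], [3,6], [4,5], [4,6]

Hence C_0 ≅ Z^7, C_1 ≅ Z^9.

The boundary map ∂_1: C_1 → C_0 is given by ∂[p,q] = [q] − [p].
The resulting 7×9 matrix has rank 6, and its Smith normal form has invariant factors (1,1,1,1,1,1).

Reading off H_k = ker ∂_k / im ∂_{k+1}:

  H_0: rank C_0 − rank ∂_1 = 7 − 6 = 1, and the invariant factors of ∂_1 are all 1, so H_0 = Z.
  H_1: rank ker ∂_1 − rank ∂_2 = (9 − 6) − 0 = 3, and there is no ∂_2, so H_1 = Z^3.

(K is a triangulation of a wedge of 3 circles.)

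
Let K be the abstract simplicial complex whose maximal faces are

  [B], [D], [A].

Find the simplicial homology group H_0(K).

Take the total order A < B < D on the vertex set. Then K (dimension 0) consists of the simplices:

  0-simplices (3): A, B, D

so the chain groups are C_0 ≅ Z^3.

Reading off H_k = ker ∂_k / im ∂_{k+1}:

  H_0: rank C_0 − rank ∂_1 = 3 − 0 = 3, and there is no ∂_1, so H_0 = Z^3.

(K is a triangulation of a set of 3 points.)

H_0 = Z^3.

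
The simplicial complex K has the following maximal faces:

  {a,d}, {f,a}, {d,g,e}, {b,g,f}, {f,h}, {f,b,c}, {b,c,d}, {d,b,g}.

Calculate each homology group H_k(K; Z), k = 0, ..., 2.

H_0 ≅ Z,  H_1 ≅ Z,  H_2 = 0.

Take the total order a < b < c < d < e < f < g < h on the vertex set. Then K (dimension 2) consists of the simplices:

  0-simplices (8): a, b, c, d, e, f, g, h
  1-simplices (13): ad, af, bc, bd, bf, bg, cd, cf, de, dg, eg, fg, fh
  2-simplices (5): bcd, bcf, bdg, bfg, deg

giving chain groups C_0 ≅ Z^8, C_1 ≅ Z^13, C_2 ≅ Z^5.

∂_1: C_1 → C_0 is given by ∂[p,q] = [q] − [p]. For instance
  ∂dg = g − d.
This gives a 8×13 integer matrix of rank 7; reducing to Smith normal form yields diagonal entries (1,1,1,1,1,1,1).

The boundary map ∂_2: C_2 → C_1 acts by ∂[p,q,r] = [q,r] − [p,r] + [p,q]. For instance
  ∂deg = eg − dg + de,
  ∂bcd = cd − bd + bc.
This gives a 13×5 integer matrix of rank 5; reducing to Smith normal form yields diagonal entries (1,1,1,1,1).

Computing H_k = (kernel of ∂_k) / (image of ∂_{k+1}):

  H_0: rank C_0 − rank ∂_1 = 8 − 7 = 1, and the invariant factors of ∂_1 are all 1, so H_0 ≅ Z.
  H_1: rank ker ∂_1 − rank ∂_2 = (13 − 7) − 5 = 1, and the invariant factors of ∂_2 are all 1, so H_1 ≅ Z.
  H_2: rank ker ∂_2 − rank ∂_3 = (5 − 5) − 0 = 0, and there is no ∂_3, so H_2 ≅ 0.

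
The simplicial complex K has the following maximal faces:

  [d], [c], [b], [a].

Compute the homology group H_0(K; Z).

Fix the vertex order a < b < c < d and write every simplex with vertices in increasing order. Then dim K = 0 and the simplices of K are:

  0-simplices (4): a, b, c, d

giving chain groups C_0 ≅ Z^4.

Now H_k = ker ∂_k / im ∂_{k+1}, so:

  H_0: rank C_0 − rank ∂_1 = 4 − 0 = 4, and there is no ∂_1, so H_0 ≅ Z^4.

H_0 ≅ Z^4.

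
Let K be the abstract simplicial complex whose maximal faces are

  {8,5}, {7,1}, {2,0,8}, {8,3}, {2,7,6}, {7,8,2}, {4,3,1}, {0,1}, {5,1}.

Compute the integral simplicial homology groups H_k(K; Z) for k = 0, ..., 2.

Fix the vertex order 0 < 1 < 2 < 3 < 4 < 5 < 6 < 7 < 8 and write every simplex with vertices in increasing order. Then dim K = 2 and the simplices of K are:

  0-simplices (9): [0], [1], [2], [3], [4], [5], [6], [7], [8]
  1-simplices (15): [0,1], [0,2], [0,8], [1,3], [1,4], [1,5], [1,7], [2,6], [2,7], [2,8], [3,4], [3,8], [5,8], [6,7], [7,8]
  2-simplices (4): [0,2,8], [1,3,4], [2,6,7], [2,7,8]

so the chain groups are C_0 ≅ Z^9, C_1 ≅ Z^15, C_2 ≅ Z^4.

Boundary ∂_1: C_1 → C_0 maps an edge to its endpoints' difference, ∂[p,q] = q − p. For instance
  ∂[2,7] = [7] − [2].
This gives a 9×15 integer matrix of rank 8; reducing to Smith normal form yields diagonal entries (1,1,1,1,1,1,1,1).

∂_2: C_2 → C_1 sends each 2-simplex [p,q,r] to [q,r] − [p,r] + [p,q]. For instance
  ∂[1,3,4] = [3,4] − [1,4] + [1,3],
  ∂[0,2,8] = [2,8] − [0,8] + [0,2].
The resulting 15×4 matrix has rank 4, and its Smith normal form has invariant factors (1,1,1,1).

Reading off H_k = ker ∂_k / im ∂_{k+1}:

  H_0: rank C_0 − rank ∂_1 = 9 − 8 = 1, and the invariant factors of ∂_1 are all 1, so H_0 ≅ Z.
  H_1: rank ker ∂_1 − rank ∂_2 = (15 − 8) − 4 = 3, and the invariant factors of ∂_2 are all 1, so H_1 ≅ Z^3.
  H_2: rank ker ∂_2 − rank ∂_3 = (4 − 4) − 0 = 0, and there is no ∂_3, so H_2 ≅ 0.

H_0 ≅ Z,  H_1 ≅ Z^3,  H_2 = 0.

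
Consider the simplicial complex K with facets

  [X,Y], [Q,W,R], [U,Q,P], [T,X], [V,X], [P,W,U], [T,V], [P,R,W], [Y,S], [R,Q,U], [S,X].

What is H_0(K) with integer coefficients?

H_0 ≅ Z^2.

Fix the vertex order P < Q < R < S < T < U < V < W < X < Y and write every simplex with vertices in increasing order. Then dim K = 2 and the simplices of K are:

  0-simplices (10): P, Q, R, S, T, U, V, W, X, Y
  1-simplices (16): PQ, PR, PU, PW, QR, QU, QW, RU, RW, SX, SY, TV, TX, UW, VX, XY
  2-simplices (5): PQU, PRW, PUW, QRU, QRW

giving chain groups C_0 ≅ Z^10, C_1 ≅ Z^16, C_2 ≅ Z^5.

∂_1: C_1 → C_0 sends each edge [p,q] (with p < q) to q − p.
As a 10×16 matrix over Z this has rank 8, with invariant factors (1,1,1,1,1,1,1,1).

The boundary map ∂_2: C_2 → C_1 sends each 2-simplex [p,q,r] to [q,r] − [p,r] + [p,q]. For instance
  ∂PRW = RW − PW + PR,
  ∂QRU = RU − QU + QR.
The resulting 16×5 matrix has rank 5, and its Smith normal form has invariant factors (1,1,1,1,1).

Reading off H_k = ker ∂_k / im ∂_{k+1}:

  H_0: rank C_0 − rank ∂_1 = 10 − 8 = 2, and the invariant factors of ∂_1 are all 1, so H_0 ≅ Z^2.

(K is a triangulation of the disjoint union of a wedge of 2 circles and the Möbius band.)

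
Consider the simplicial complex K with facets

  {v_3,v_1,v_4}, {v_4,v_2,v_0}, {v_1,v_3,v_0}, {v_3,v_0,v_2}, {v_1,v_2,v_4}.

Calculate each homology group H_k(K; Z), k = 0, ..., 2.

Fix the vertex order v_0 < v_1 < v_2 < v_3 < v_4 and write every simplex with vertices in increasing order. Then dim K = 2 and the simplices of K are:

  0-simplices (5): [v_0], [v_1], [v_2], [v_3], [v_4]
  1-simplices (10): [v_0,v_1], [v_0,v_2], [v_0,v_3], [v_0,v_4], [v_1,v_2], [v_1,v_3], [v_1,v_4], [v_2,v_3], [v_2,v_4], [v_3,v_4]
  2-simplices (5): [v_0,v_1,v_3], [v_0,v_2,v_3], [v_0,v_2,v_4], [v_1,v_2,v_4], [v_1,v_3,v_4]

giving chain groups C_0 ≅ Z^5, C_1 ≅ Z^10, C_2 ≅ Z^5.

The boundary map ∂_1: C_1 → C_0 is given by ∂[p,q] = [q] − [p].
The 5×10 boundary matrix has rank 4 and Smith normal form diag(1,1,1,1).

Boundary ∂_2: C_2 → C_1 acts by ∂[p,q,r] = [q,r] − [p,r] + [p,q]. For instance
  ∂[v_0,v_2,v_4] = [v_2,v_4] − [v_0,v_4] + [v_0,v_2],
  ∂[v_0,v_2,v_3] = [v_2,v_3] − [v_0,v_3] + [v_0,v_2].
The resulting 10×5 matrix has rank 5, and its Smith normal form has invariant factors (1,1,1,1,1).

Computing H_k = (kernel of ∂_k) / (image of ∂_{k+1}):

  H_0: rank C_0 − rank ∂_1 = 5 − 4 = 1, and the invariant factors of ∂_1 are all 1, so H_0 = Z.
  H_1: rank ker ∂_1 − rank ∂_2 = (10 − 4) − 5 = 1, and the invariant factors of ∂_2 are all 1, so H_1 = Z.
  H_2: rank ker ∂_2 − rank ∂_3 = (5 − 5) − 0 = 0, and there is no ∂_3, so H_2 = 0.

As a check, the Euler characteristic is 5 − 10 + 5 = 0, which agrees with 1 − 1 + 0 = 0.

H_0 = Z,  H_1 = Z,  H_2 = 0.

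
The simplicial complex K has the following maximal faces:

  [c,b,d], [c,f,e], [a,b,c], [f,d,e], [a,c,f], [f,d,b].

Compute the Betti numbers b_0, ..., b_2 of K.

Take the total order a < b < c < d < e < f on the vertex set. Then K (dimension 2) consists of the simplices:

  0-simplices (6): a, b, c, d, e, f
  1-simplices (12): ab, ac, af, bc, bd, bf, cd, ce, cf, de, df, ef
  2-simplices (6): abc, acf, bcd, bdf, cef, def

Hence C_0 ≅ Z^6, C_1 ≅ Z^12, C_2 ≅ Z^6.

The boundary map ∂_1: C_1 → C_0 sends each edge [p,q] (with p < q) to q − p. For instance
  ∂df = f − d.
The resulting 6×12 matrix has rank 5, and its Smith normal form has invariant factors (1,1,1,1,1).

Boundary ∂_2: C_2 → C_1 maps a triangle to the signed sum of its edges. For instance
  ∂def = ef − df + de,
  ∂acf = cf − af + ac.
As a 12×6 matrix over Z this has rank 6, with invariant factors (1,1,1,1,1,1).

From H_k ≅ ker(∂_k) / im(∂_{k+1}) we obtain:

  H_0: rank C_0 − rank ∂_1 = 6 − 5 = 1, and the invariant factors of ∂_1 are all 1, so H_0 ≅ Z.
  H_1: rank ker ∂_1 − rank ∂_2 = (12 − 5) − 6 = 1, and the invariant factors of ∂_2 are all 1, so H_1 ≅ Z.
  H_2: rank ker ∂_2 − rank ∂_3 = (6 − 6) − 0 = 0, and there is no ∂_3, so H_2 ≅ 0.

Hence the Betti numbers are b_0 = 1, b_1 = 1, b_2 = 0.

b_0 = 1, b_1 = 1, b_2 = 0.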